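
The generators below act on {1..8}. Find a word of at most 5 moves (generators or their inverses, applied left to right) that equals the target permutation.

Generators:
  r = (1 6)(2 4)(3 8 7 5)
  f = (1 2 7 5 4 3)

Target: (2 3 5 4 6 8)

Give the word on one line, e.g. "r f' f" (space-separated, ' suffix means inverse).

r' f' r

  after r': (1 6)(2 4)(3 5 7 8)
  after f': (1 6 3 7 8 4)(2 5)
  after r: (2 3 5 4 6 8)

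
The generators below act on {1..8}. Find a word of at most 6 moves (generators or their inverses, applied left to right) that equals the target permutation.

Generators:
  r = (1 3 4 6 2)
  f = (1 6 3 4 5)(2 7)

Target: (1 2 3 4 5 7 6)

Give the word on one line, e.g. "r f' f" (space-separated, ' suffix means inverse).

  after r': (1 2 6 4 3)
  after f': (1 7 2)(3 5 4 6)
  after r: (1 7)(2 3 5 6 4)
  after r: (1 7 3 5 2 4)
  after f': (1 2 3 4 5 7 6)

r' f' r r f'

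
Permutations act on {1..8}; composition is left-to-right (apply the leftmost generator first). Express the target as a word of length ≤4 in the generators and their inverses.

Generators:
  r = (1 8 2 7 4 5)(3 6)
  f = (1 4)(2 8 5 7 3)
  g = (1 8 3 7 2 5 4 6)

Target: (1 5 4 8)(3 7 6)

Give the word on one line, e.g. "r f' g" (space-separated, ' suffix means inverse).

f r

  after f: (1 4)(2 8 5 7 3)
  after r: (1 5 4 8)(3 7 6)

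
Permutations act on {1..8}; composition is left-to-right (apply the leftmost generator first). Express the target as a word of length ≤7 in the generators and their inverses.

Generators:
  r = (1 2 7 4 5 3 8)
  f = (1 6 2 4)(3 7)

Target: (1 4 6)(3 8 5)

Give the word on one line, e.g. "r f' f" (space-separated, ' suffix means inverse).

r' f r r f

  after r': (1 8 3 5 4 7 2)
  after f: (1 8 7 4 3 5)(2 6)
  after r: (2 6 7 5)(4 8)
  after r: (1 2 6 4)(3 8 5 7)
  after f: (1 4 6)(3 8 5)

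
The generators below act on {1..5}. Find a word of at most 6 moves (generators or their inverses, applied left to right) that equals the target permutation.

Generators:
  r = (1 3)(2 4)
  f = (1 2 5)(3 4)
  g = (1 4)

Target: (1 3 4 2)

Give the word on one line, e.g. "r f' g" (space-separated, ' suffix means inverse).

r' g r r

  after r': (1 3)(2 4)
  after g: (1 3 4 2)
  after r: (2 3)
  after r: (1 3 4 2)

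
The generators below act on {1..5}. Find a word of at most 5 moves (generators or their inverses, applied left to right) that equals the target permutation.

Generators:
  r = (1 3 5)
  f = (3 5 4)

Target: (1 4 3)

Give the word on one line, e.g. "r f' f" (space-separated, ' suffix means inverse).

  after r: (1 3 5)
  after r: (1 5 3)
  after f: (1 4 3)

r r f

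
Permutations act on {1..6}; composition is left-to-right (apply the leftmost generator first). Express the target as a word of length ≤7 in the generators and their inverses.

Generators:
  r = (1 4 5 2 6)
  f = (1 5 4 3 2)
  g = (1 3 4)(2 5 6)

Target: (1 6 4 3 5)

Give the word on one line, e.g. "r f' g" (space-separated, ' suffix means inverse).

  after g: (1 3 4)(2 5 6)
  after r: (1 3 5)
  after g: (1 4)(2 5 3 6)
  after g: (2 6 5 4 3)
  after r': (1 6 4 3 5)

g r g g r'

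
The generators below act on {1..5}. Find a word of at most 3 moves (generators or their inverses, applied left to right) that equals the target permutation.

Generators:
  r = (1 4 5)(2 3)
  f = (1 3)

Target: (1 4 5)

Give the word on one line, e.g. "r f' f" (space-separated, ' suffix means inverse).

r' r'

  after r': (1 5 4)(2 3)
  after r': (1 4 5)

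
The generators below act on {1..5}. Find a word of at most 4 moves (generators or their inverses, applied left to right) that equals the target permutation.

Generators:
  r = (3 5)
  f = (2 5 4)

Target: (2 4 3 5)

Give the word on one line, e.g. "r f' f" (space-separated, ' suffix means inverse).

  after f': (2 4 5)
  after r': (2 4 3 5)

f' r'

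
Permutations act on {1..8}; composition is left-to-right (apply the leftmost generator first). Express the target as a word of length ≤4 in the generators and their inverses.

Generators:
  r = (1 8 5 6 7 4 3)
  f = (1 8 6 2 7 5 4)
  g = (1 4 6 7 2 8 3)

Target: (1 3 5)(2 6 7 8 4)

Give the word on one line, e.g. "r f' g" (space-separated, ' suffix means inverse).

  after r': (1 3 4 7 6 5 8)
  after f': (1 3 5)(2 6 7 8 4)

r' f'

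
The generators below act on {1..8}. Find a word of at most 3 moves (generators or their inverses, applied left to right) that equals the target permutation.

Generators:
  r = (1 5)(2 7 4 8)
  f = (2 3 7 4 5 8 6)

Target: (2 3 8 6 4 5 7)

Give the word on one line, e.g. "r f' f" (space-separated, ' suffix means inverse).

f r r

  after f: (2 3 7 4 5 8 6)
  after r: (1 5 2 3 4)(6 7 8)
  after r: (2 3 8 6 4 5 7)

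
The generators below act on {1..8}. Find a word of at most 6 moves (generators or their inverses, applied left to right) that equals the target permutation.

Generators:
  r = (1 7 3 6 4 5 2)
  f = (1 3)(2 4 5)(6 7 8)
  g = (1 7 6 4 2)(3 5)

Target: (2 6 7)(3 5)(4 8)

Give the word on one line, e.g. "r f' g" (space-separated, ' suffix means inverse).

g r g f g

  after g: (1 7 6 4 2)(3 5)
  after r: (1 3 2 7 4)(5 6)
  after g: (1 5 4 7 2 6 3)
  after f: (1 2 7 4 8 6)
  after g: (2 6 7)(3 5)(4 8)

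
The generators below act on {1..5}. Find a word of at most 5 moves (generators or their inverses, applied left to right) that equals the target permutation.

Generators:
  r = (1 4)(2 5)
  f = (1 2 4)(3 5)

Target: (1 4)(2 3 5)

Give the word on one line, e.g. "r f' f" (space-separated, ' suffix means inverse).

  after r: (1 4)(2 5)
  after f': (1 2 3 5)
  after f': (2 5 4)
  after f': (1 4)(2 3 5)

r f' f' f'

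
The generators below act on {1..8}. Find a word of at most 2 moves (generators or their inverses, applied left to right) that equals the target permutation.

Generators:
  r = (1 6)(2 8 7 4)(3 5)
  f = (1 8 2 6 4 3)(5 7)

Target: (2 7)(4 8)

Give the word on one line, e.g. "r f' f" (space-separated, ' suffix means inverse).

r' r'

  after r': (1 6)(2 4 7 8)(3 5)
  after r': (2 7)(4 8)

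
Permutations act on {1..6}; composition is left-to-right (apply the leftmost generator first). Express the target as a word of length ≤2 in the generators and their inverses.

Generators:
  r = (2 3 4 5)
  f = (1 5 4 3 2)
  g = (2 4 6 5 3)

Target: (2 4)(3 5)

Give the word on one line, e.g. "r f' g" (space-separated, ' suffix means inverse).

r r

  after r: (2 3 4 5)
  after r: (2 4)(3 5)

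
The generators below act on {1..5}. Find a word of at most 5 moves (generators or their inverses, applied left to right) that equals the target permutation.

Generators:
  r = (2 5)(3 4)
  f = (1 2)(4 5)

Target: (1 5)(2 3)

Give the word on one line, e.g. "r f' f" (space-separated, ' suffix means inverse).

r f r' r' r'

  after r: (2 5)(3 4)
  after f: (1 2 4 3 5)
  after r': (1 5)(2 3)
  after r': (1 2 4 3 5)
  after r': (1 5)(2 3)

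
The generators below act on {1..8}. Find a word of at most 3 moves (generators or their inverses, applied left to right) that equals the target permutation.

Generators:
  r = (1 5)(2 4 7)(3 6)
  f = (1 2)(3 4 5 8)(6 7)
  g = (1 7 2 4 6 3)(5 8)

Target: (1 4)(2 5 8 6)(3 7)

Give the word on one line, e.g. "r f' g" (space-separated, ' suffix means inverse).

  after f: (1 2)(3 4 5 8)(6 7)
  after r: (1 4)(2 5 8 6)(3 7)

f r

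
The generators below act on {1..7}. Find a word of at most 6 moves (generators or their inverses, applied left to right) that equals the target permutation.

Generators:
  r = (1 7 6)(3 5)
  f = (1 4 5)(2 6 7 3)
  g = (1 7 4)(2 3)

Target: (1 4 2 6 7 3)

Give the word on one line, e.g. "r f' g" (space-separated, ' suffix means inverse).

f' g' g' f f

  after f': (1 5 4)(2 3 7 6)
  after g': (1 5 7 6 3)
  after g': (1 5)(2 3 4 7 6)
  after f: (3 5 4)
  after f: (1 4 2 6 7 3)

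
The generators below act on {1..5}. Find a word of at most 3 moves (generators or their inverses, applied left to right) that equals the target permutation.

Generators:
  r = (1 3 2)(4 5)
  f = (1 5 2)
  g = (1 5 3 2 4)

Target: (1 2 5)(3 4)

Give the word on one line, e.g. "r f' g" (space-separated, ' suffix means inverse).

  after r: (1 3 2)(4 5)
  after g: (1 2 5)(3 4)

r g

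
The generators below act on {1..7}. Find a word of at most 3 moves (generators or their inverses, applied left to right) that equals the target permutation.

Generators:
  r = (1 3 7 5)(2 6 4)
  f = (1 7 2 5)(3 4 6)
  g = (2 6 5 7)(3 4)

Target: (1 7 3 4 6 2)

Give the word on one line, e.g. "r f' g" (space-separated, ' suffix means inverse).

  after g: (2 6 5 7)(3 4)
  after g: (2 5)(6 7)
  after f: (1 7 3 4 6 2)

g g f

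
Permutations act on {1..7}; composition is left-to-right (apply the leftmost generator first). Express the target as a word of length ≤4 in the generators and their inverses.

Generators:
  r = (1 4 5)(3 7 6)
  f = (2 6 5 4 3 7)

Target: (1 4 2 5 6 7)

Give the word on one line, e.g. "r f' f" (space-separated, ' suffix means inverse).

f' f' r' f

  after f': (2 7 3 4 5 6)
  after f': (2 3 5)(4 6 7)
  after r': (1 5 2 6 3 4 7)
  after f: (1 4 2 5 6 7)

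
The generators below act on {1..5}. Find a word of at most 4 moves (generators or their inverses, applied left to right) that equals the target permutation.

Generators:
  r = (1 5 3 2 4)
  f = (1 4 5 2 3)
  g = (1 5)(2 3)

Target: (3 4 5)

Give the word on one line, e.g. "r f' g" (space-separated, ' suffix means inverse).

r' f'

  after r': (1 4 2 3 5)
  after f': (3 4 5)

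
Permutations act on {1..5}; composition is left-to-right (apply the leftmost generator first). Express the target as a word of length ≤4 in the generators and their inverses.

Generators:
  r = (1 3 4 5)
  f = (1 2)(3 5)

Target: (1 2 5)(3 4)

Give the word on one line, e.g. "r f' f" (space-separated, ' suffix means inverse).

  after f: (1 2)(3 5)
  after r': (1 2 5)(3 4)

f r'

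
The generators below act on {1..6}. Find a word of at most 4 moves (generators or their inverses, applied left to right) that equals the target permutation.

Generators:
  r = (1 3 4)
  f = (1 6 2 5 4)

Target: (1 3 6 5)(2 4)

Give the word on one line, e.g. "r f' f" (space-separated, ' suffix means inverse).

r f f

  after r: (1 3 4)
  after f: (1 3)(2 5 4 6)
  after f: (1 3 6 5)(2 4)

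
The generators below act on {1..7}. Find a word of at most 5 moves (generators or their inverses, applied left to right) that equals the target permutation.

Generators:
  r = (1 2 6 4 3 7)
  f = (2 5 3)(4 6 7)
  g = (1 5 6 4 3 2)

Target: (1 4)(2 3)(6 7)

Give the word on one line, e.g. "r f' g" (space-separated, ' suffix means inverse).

r r r

  after r: (1 2 6 4 3 7)
  after r: (1 6 3)(2 4 7)
  after r: (1 4)(2 3)(6 7)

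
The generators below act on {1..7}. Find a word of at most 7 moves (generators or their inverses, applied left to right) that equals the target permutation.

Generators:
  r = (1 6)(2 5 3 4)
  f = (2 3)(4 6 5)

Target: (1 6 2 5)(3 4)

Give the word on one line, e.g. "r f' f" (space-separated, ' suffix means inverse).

  after f': (2 3)(4 5 6)
  after r': (1 6 3 4 2 5)
  after f': (1 4 3 5)(2 6)
  after f': (1 5)(2 4)(3 6)
  after f': (1 6 2 5)(3 4)

f' r' f' f' f'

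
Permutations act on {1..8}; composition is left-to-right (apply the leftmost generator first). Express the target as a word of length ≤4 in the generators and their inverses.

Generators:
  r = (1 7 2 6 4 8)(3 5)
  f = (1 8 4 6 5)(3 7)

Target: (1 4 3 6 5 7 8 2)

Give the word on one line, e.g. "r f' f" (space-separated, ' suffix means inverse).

  after r: (1 7 2 6 4 8)(3 5)
  after r: (1 2 4)(6 8 7)
  after r: (1 6)(2 8)(3 5)(4 7)
  after f': (1 4 3 6 5 7 8 2)

r r r f'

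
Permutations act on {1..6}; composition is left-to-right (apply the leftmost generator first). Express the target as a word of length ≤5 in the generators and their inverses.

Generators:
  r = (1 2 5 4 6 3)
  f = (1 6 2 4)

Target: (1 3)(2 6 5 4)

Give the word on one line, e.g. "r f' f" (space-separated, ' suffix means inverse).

f' f' f' r

  after f': (1 4 2 6)
  after f': (1 2)(4 6)
  after f': (1 6 2 4)
  after r: (1 3)(2 6 5 4)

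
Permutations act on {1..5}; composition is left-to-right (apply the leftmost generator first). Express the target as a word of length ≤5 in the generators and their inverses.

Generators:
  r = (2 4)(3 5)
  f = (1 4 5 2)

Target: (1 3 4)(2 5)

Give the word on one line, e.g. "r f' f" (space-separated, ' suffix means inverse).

  after r': (2 4)(3 5)
  after f: (1 4)(2 5 3)
  after f: (1 5 3)
  after r': (1 3)(2 4)
  after f: (1 3 4)(2 5)

r' f f r' f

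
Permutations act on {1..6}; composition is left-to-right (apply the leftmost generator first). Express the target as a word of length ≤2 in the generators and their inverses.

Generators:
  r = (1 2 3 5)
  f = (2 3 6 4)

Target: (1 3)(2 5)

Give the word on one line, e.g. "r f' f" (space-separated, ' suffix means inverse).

  after r: (1 2 3 5)
  after r: (1 3)(2 5)

r r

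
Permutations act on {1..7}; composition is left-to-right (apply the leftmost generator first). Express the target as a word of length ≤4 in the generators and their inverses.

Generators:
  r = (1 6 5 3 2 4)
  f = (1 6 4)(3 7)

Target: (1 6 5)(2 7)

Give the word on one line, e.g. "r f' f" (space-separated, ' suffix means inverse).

r' f r

  after r': (1 4 2 3 5 6)
  after f: (2 7 3 5 4)
  after r: (1 6 5)(2 7)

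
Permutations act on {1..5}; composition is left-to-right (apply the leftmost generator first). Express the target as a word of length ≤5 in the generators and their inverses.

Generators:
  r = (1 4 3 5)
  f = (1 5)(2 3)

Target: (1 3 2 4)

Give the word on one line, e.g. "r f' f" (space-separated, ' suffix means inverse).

  after r': (1 5 3 4)
  after r': (1 3)(4 5)
  after f: (1 2 3 5 4)
  after r': (1 2 4 5)
  after f: (1 3 2 4)

r' r' f r' f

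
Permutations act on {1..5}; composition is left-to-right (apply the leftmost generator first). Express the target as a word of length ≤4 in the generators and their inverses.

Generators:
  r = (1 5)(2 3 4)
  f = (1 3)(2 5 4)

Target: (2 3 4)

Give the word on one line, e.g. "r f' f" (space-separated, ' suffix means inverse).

  after r': (1 5)(2 4 3)
  after r': (2 3 4)

r' r'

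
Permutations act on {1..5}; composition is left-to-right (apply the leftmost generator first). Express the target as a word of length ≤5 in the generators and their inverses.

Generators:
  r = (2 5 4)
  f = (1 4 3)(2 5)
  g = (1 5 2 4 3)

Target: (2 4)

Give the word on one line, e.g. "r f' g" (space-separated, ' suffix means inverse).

  after r': (2 4 5)
  after f: (1 4 2 3)
  after r': (1 5 2 3)
  after g': (2 4)

r' f r' g'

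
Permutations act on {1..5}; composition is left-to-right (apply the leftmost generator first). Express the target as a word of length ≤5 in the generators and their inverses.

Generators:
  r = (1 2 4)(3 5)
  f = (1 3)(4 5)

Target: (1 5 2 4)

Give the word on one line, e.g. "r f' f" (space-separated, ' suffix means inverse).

r f' r' r' f

  after r: (1 2 4)(3 5)
  after f': (1 2 5)(3 4)
  after r': (2 3)(4 5)
  after r': (1 4 3)(2 5)
  after f: (1 5 2 4)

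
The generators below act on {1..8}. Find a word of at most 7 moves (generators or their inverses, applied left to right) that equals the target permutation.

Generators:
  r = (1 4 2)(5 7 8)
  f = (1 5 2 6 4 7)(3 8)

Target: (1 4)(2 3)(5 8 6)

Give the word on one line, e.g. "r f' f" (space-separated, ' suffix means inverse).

r f' r f' r'

  after r: (1 4 2)(5 7 8)
  after f': (1 6 2 7 3 8)(4 5)
  after r: (1 6)(2 8 4 7 3 5)
  after f': (1 2 3)(6 7 8)
  after r': (1 4)(2 3)(5 8 6)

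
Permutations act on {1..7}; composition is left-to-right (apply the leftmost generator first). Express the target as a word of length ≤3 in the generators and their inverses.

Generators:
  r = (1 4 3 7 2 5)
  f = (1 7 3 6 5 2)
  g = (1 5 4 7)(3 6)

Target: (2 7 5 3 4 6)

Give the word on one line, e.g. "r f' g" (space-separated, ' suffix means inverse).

r f r'

  after r: (1 4 3 7 2 5)
  after f: (1 4 6 5 7)
  after r': (2 7 5 3 4 6)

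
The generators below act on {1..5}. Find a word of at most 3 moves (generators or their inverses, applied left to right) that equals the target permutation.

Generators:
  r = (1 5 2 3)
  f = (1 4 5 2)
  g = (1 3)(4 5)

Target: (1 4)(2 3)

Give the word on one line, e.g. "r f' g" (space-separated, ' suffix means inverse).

  after f: (1 4 5 2)
  after g: (1 5 2 3)
  after f': (1 4)(2 3)

f g f'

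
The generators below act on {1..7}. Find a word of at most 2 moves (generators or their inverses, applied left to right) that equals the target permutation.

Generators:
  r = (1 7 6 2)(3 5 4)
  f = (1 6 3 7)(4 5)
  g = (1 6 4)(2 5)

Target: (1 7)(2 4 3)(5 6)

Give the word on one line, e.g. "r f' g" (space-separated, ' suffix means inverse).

  after r: (1 7 6 2)(3 5 4)
  after g': (1 7)(2 4 3)(5 6)

r g'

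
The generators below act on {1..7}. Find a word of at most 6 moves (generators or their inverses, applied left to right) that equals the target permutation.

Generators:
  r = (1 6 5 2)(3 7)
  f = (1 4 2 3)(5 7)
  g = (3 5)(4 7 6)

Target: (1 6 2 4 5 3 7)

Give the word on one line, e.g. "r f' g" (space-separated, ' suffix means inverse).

g' r' f' g'

  after g': (3 5)(4 6 7)
  after r': (1 2 5 7 4)(3 6)
  after f': (1 4 3 6 2 7)
  after g': (1 6 2 4 5 3 7)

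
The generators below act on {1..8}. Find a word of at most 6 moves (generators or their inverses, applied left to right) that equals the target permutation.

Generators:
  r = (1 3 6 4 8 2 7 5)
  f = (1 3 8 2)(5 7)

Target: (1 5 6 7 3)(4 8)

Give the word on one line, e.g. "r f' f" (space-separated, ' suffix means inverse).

f' r' f r r

  after f': (1 2 8 3)(5 7)
  after r': (1 8)(2 4 6 3 5)
  after f: (1 2 4 6 8 3 7 5)
  after r: (1 7)(2 8 6)(3 5)
  after r: (1 5 6 7 3)(4 8)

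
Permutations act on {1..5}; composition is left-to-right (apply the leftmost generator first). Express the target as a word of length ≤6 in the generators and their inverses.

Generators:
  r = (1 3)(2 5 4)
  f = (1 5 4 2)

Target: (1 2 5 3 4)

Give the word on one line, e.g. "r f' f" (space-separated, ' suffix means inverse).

f' r f f

  after f': (1 2 4 5)
  after r: (1 5 3)
  after f: (1 4 2)(3 5)
  after f: (1 2 5 3 4)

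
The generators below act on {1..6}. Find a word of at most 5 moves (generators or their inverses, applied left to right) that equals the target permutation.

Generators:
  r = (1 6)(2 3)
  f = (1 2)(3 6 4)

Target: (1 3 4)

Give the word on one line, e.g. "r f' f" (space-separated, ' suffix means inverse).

r f r f

  after r: (1 6)(2 3)
  after f: (1 4 3)(2 6)
  after r: (1 4 2)(3 6)
  after f: (1 3 4)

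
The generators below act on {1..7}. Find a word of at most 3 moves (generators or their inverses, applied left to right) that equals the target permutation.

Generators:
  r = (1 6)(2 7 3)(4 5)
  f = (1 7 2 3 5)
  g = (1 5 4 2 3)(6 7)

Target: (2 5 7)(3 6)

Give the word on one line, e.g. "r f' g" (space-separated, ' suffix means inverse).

  after r': (1 6)(2 3 7)(4 5)
  after g: (1 7 3 6 5 2)
  after f': (2 5 7)(3 6)

r' g f'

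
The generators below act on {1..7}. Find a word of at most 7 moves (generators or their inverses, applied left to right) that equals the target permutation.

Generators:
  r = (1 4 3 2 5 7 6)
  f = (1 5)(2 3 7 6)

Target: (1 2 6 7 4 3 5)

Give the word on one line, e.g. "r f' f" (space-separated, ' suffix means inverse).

r f r' r' f

  after r: (1 4 3 2 5 7 6)
  after f: (1 4 7 2)(5 6)
  after r': (2 6)(3 4 5 7)
  after r': (1 6 3)(2 7 4)
  after f: (1 2 6 7 4 3 5)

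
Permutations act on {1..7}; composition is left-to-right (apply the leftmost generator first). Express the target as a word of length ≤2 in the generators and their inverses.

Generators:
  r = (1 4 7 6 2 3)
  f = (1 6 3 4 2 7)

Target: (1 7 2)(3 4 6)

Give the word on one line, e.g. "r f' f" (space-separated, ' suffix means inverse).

  after r: (1 4 7 6 2 3)
  after r: (1 7 2)(3 4 6)

r r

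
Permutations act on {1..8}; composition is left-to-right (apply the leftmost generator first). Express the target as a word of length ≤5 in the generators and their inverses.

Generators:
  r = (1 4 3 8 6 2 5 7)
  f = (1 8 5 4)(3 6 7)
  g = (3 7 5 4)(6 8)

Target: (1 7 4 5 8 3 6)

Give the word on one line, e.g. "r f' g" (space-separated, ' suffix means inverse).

  after f: (1 8 5 4)(3 6 7)
  after r: (1 6)(2 5 3)(7 8)
  after g: (1 8 5 7 6)(2 4 3)
  after f': (2 5 6 4 7 3)
  after r': (1 7 4 5 8 3 6)

f r g f' r'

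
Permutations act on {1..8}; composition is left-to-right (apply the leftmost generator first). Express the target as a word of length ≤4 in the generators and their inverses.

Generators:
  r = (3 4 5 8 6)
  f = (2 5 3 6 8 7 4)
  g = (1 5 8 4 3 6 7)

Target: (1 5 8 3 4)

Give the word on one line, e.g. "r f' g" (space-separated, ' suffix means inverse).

  after g': (1 7 6 3 4 8 5)
  after r: (1 7 3 5)(4 6)
  after g: (3 8 4 7 6)
  after g: (1 5 8 3 4)

g' r g g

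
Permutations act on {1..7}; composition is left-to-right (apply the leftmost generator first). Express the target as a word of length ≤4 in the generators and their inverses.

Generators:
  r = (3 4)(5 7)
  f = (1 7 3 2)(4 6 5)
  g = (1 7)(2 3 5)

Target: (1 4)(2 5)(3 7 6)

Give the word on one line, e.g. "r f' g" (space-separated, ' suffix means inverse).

  after r': (3 4)(5 7)
  after f: (1 7 4 2)(3 6 5)
  after f: (1 3 5 2 7 6 4)
  after r: (1 4)(2 5)(3 7 6)

r' f f r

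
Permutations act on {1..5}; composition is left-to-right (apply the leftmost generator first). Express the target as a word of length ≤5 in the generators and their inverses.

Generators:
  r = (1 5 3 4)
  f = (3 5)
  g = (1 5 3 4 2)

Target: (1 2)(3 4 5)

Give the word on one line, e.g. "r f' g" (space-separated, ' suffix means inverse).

g' r' f' r'

  after g': (1 2 4 3 5)
  after r': (1 2 3)(4 5)
  after f': (1 2 5 4 3)
  after r': (1 2)(3 4 5)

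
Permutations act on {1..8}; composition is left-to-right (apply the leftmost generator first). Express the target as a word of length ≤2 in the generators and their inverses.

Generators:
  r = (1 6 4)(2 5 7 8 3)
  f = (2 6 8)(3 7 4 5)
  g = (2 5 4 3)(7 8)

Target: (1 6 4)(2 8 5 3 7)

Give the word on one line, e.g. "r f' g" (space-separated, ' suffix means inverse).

r' r'

  after r': (1 4 6)(2 3 8 7 5)
  after r': (1 6 4)(2 8 5 3 7)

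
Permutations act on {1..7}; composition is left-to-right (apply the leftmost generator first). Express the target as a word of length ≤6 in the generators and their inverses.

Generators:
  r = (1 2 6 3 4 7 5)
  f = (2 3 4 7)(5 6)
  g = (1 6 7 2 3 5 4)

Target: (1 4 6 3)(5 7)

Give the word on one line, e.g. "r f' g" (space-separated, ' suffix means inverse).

f' r g' f'

  after f': (2 7 4 3)(5 6)
  after r: (1 2 5 3 6)
  after g': (1 7 6 4 5 2 3)
  after f': (1 4 6 3)(5 7)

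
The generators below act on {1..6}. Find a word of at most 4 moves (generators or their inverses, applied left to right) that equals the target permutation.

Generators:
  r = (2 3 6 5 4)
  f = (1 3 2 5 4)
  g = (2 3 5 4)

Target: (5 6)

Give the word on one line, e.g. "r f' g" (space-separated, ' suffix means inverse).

r' g

  after r': (2 4 5 6 3)
  after g: (5 6)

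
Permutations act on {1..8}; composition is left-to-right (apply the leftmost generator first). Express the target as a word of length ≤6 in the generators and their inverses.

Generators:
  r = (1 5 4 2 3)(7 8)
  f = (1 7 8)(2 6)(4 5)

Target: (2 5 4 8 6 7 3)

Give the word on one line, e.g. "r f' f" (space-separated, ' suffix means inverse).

  after f: (1 7 8)(2 6)(4 5)
  after r': (1 8 3 2 6 4)
  after f': (1 7)(3 6 5 4 8)
  after r': (1 8 2 4 7 3 6)
  after f: (2 5 4 8 6 7 3)

f r' f' r' f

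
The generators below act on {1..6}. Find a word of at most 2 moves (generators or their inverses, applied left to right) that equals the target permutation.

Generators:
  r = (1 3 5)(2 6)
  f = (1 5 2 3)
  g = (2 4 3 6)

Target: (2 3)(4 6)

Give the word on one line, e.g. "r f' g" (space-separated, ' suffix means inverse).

g' g'

  after g': (2 6 3 4)
  after g': (2 3)(4 6)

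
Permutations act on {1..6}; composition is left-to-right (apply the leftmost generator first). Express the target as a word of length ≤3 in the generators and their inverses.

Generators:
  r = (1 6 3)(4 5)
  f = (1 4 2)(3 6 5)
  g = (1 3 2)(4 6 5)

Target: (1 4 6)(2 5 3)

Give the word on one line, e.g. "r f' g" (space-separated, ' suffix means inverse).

  after g': (1 2 3)(4 5 6)
  after f': (1 4 6)(2 5 3)

g' f'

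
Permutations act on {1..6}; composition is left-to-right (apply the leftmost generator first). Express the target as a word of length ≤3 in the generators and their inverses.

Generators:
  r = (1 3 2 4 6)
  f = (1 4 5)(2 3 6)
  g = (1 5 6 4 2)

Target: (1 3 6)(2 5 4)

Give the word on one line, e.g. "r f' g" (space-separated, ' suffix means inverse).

g' f

  after g': (1 2 4 6 5)
  after f: (1 3 6)(2 5 4)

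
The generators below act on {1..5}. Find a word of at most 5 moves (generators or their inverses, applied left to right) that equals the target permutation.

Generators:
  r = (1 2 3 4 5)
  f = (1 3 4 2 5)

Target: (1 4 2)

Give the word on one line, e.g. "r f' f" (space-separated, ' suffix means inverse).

  after r': (1 5 4 3 2)
  after f: (2 3 5)
  after r': (1 5)(3 4)
  after r': (1 4 2)

r' f r' r'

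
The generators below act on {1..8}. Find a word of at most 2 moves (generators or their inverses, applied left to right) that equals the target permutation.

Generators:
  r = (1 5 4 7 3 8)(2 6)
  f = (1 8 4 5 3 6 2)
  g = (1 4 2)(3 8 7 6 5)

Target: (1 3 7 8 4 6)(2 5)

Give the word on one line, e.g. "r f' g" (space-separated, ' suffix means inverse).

  after r: (1 5 4 7 3 8)(2 6)
  after g: (1 3 7 8 4 6)(2 5)

r g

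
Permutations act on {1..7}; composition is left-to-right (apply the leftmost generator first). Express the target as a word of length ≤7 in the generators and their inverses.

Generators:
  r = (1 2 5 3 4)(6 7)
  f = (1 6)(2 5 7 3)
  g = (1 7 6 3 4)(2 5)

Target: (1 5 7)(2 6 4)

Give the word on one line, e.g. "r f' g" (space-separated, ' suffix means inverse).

  after f': (1 6)(2 3 7 5)
  after r: (1 7 3 6 2 4)
  after f': (1 5 2 4 6 3)
  after g: (1 2)(3 7 6 4)
  after f: (1 5 7)(2 6 4)

f' r f' g f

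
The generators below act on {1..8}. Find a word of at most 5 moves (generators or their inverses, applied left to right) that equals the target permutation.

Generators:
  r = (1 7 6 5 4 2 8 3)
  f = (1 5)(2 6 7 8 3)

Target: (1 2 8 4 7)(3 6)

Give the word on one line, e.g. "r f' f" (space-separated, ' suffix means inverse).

r f r'

  after r: (1 7 6 5 4 2 8 3)
  after f: (1 8 2 3 5 4 6)
  after r': (1 2 8 4 7)(3 6)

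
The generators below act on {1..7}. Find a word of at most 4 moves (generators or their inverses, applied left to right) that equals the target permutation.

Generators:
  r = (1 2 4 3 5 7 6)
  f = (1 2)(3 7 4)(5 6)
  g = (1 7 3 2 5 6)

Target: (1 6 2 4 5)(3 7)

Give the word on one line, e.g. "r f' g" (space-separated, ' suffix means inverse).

  after r: (1 2 4 3 5 7 6)
  after g': (1 3 2 4 7 5)
  after r: (1 5 2 3 4 6)
  after f': (1 6 2 4 5)(3 7)

r g' r f'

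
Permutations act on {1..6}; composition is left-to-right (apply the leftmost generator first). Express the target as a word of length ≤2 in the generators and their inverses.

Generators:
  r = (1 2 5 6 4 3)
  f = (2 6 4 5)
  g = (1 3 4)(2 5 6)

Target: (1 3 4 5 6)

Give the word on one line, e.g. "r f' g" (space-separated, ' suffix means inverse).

  after f': (2 5 4 6)
  after r': (1 3 4 5 6)

f' r'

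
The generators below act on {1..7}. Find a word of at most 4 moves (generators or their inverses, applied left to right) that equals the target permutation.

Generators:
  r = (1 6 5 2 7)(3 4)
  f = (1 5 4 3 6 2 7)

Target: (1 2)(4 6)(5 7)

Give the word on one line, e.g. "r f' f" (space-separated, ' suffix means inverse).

  after f': (1 7 2 6 3 4 5)
  after r': (1 2)(4 6)(5 7)

f' r'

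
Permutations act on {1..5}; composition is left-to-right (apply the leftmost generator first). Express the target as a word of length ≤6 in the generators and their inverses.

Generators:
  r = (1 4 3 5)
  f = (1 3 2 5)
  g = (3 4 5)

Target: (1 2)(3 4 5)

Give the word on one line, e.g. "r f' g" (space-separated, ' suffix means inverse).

f g' f' r'

  after f: (1 3 2 5)
  after g': (1 5)(2 4 3)
  after f': (1 2 4)
  after r': (1 2)(3 4 5)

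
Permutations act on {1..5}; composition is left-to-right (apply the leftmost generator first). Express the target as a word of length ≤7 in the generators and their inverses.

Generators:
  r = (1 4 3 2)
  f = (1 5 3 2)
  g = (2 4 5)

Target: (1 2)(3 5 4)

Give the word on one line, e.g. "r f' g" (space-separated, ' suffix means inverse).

g f' f' g' f

  after g: (2 4 5)
  after f': (1 2 4)(3 5)
  after f': (1 3)(2 4)
  after g': (1 3)(4 5)
  after f: (1 2)(3 5 4)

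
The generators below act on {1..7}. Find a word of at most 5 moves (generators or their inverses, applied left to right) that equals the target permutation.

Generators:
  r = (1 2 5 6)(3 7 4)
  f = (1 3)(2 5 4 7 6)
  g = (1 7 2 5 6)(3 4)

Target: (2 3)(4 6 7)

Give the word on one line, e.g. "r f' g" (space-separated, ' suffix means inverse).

g' f' g'

  after g': (1 6 5 2 7)(3 4)
  after f': (1 7 3 5 6 2 4)
  after g': (2 3)(4 6 7)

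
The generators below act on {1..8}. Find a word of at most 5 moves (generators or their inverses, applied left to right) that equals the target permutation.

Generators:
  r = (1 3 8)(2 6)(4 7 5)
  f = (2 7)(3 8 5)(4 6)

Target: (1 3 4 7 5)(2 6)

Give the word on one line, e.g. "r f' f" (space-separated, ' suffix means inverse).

  after f: (2 7)(3 8 5)(4 6)
  after f: (3 5 8)
  after r: (1 3 4 7 5)(2 6)

f f r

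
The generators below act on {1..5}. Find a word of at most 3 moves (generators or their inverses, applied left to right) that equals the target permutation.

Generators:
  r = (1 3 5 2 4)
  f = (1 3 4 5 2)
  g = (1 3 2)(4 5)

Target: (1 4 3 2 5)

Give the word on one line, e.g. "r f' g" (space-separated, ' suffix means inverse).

r' g g

  after r': (1 4 2 5 3)
  after g: (1 5 2 4)
  after g: (1 4 3 2 5)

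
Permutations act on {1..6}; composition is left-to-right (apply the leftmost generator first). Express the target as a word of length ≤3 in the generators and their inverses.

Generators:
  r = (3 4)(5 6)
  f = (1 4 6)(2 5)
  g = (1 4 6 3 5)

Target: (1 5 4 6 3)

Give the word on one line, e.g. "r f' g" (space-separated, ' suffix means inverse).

r g'

  after r: (3 4)(5 6)
  after g': (1 5 4 6 3)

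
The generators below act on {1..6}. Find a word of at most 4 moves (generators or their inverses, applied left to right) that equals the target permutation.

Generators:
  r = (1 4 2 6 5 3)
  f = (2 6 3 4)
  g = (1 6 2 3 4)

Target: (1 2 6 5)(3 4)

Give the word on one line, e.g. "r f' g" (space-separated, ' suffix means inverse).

  after f: (2 6 3 4)
  after r': (1 3)(5 6)
  after g': (1 2 6 5)(3 4)

f r' g'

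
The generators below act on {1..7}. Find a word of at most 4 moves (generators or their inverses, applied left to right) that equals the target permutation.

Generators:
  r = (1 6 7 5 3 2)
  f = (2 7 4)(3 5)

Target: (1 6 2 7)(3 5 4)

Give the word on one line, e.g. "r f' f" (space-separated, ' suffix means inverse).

r' f r'

  after r': (1 2 3 5 7 6)
  after f: (1 7 6)(2 5 4)
  after r': (1 6 2 7)(3 5 4)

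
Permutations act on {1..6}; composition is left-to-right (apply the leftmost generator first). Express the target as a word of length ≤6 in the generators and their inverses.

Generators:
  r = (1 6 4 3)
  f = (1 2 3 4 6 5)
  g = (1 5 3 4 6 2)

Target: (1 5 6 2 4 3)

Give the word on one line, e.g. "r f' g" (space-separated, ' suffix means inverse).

r g' r r g

  after r: (1 6 4 3)
  after g': (1 4 5)(2 6 3)
  after r: (1 3 2 4 5 6)
  after r: (2 3)(4 5)
  after g: (1 5 6 2 4 3)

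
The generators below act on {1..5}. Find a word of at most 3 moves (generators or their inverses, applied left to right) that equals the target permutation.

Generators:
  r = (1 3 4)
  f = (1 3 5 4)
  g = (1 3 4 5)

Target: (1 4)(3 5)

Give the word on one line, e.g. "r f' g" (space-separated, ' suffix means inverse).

g g

  after g: (1 3 4 5)
  after g: (1 4)(3 5)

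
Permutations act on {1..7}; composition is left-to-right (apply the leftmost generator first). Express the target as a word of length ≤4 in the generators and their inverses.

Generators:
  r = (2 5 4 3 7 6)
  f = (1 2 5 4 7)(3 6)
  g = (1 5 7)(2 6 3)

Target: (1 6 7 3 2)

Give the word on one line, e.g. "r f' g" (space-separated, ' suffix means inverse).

  after f': (1 7 4 5 2)(3 6)
  after r: (1 6 7 3 2)

f' r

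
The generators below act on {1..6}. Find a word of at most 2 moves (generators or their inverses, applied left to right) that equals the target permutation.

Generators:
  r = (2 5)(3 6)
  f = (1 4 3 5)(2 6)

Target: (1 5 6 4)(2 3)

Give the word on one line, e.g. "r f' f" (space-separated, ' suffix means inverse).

  after r': (2 5)(3 6)
  after f': (1 5 6 4)(2 3)

r' f'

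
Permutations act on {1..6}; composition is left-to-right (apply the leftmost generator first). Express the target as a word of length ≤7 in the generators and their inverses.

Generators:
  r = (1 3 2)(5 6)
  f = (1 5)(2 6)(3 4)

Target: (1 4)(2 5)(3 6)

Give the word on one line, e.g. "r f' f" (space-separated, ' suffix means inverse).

r' r' f r r

  after r': (1 2 3)(5 6)
  after r': (1 3 2)
  after f: (1 4 3 6 2 5)
  after r: (1 4 2 6)(3 5)
  after r: (1 4)(2 5)(3 6)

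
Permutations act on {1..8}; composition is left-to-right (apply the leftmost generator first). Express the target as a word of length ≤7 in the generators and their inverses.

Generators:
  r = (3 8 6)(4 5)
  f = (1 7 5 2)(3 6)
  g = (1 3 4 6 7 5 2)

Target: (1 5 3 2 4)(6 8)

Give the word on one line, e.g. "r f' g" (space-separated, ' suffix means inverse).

  after g': (1 2 5 7 6 4 3)
  after g': (1 5 6 3 2 7 4)
  after f: (1 2 5 3)(4 7)
  after r': (1 2 4 7 5 6 8 3)
  after f': (1 5 3 2 4)(6 8)

g' g' f r' f'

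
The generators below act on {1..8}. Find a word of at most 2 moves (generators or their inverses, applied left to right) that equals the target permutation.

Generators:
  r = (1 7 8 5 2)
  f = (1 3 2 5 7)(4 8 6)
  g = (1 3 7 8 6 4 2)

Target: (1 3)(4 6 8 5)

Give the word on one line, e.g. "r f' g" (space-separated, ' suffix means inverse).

  after r': (1 2 5 8 7)
  after f': (1 3)(4 6 8 5)

r' f'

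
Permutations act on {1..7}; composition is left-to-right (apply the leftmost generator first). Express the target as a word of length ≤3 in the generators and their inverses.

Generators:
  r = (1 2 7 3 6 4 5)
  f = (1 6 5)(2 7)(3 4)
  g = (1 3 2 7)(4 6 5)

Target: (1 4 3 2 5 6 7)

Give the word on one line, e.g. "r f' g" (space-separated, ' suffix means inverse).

r' r'

  after r': (1 5 4 6 3 7 2)
  after r': (1 4 3 2 5 6 7)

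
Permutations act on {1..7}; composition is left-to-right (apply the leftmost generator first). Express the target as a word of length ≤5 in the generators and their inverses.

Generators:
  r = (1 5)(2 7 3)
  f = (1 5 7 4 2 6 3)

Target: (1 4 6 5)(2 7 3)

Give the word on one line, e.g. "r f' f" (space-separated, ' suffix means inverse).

  after f': (1 3 6 2 4 7 5)
  after r: (1 2 4 3 6 7)
  after f': (1 4 6 5)(2 7 3)

f' r f'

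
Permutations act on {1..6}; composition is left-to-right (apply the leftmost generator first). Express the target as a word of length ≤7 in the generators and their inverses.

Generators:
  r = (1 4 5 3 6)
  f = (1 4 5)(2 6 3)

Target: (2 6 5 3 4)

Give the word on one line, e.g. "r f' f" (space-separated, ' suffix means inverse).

  after f: (1 4 5)(2 6 3)
  after r': (2 3)(5 6)
  after f': (1 5 2 6 4)
  after r': (1 4 6)(2 3 5)
  after f': (2 6 5 3 4)

f r' f' r' f'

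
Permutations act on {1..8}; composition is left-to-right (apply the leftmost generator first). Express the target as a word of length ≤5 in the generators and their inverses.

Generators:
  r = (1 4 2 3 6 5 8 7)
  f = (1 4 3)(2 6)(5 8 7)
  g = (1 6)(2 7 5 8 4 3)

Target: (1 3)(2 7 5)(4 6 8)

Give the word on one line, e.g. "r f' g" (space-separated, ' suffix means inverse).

  after g: (1 6)(2 7 5 8 4 3)
  after f: (1 2 5 7 8 3 6 4)
  after g': (1 3)(2 7 5)(4 6 8)

g f g'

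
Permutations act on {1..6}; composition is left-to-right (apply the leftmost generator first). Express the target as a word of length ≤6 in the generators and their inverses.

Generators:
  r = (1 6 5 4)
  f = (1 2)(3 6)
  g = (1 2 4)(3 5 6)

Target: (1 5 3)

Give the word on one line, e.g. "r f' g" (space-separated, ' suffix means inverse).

  after r: (1 6 5 4)
  after f: (1 3 6 5 4 2)
  after r': (1 3)(2 4)
  after f: (1 6 3 2 4)
  after g': (1 5 3)

r f r' f g'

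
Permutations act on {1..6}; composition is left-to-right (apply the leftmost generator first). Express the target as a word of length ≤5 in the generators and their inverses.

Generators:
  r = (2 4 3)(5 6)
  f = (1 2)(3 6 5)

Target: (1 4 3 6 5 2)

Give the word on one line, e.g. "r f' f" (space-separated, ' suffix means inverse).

f r' r'

  after f: (1 2)(3 6 5)
  after r': (1 3 5 4 2)
  after r': (1 4 3 6 5 2)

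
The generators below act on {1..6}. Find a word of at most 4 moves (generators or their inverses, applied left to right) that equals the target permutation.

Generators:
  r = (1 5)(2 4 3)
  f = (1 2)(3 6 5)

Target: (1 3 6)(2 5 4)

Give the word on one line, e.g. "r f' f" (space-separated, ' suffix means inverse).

  after f: (1 2)(3 6 5)
  after r': (1 3 6)(2 5 4)

f r'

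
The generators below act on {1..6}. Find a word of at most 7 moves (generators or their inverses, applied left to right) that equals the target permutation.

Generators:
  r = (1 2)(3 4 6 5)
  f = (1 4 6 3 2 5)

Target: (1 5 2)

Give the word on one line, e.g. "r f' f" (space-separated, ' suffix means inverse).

r f' r f r

  after r: (1 2)(3 4 6 5)
  after f': (1 3)(2 5 6)
  after r: (1 4 6)(2 3)
  after f: (1 6 4 3 5)
  after r: (1 5 2)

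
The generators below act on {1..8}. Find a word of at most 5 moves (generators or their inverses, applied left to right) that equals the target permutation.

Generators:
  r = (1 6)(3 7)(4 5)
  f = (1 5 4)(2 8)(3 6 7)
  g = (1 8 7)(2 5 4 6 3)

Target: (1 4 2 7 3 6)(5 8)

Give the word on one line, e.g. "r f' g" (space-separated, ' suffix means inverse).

f' f' r f' g

  after f': (1 4 5)(2 8)(3 7 6)
  after f': (1 5 4)(3 6 7)
  after r: (1 4 6 3)
  after f': (1 5)(2 8)(3 4)(6 7)
  after g: (1 4 2 7 3 6)(5 8)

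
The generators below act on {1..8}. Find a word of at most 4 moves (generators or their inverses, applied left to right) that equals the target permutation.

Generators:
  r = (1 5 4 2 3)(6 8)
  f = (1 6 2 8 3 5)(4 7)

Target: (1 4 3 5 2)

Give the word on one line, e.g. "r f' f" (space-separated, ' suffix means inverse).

r r

  after r: (1 5 4 2 3)(6 8)
  after r: (1 4 3 5 2)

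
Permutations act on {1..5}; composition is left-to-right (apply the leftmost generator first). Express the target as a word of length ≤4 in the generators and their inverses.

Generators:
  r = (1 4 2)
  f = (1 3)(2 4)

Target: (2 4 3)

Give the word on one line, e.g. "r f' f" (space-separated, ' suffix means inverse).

f r' r' f

  after f: (1 3)(2 4)
  after r': (1 3 2)
  after r': (1 3 4)
  after f: (2 4 3)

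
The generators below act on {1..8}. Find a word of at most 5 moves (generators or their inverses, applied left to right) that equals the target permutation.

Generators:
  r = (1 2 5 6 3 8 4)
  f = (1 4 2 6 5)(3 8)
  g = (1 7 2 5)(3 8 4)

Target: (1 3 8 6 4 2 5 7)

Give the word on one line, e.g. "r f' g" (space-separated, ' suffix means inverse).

r r g' f' g

  after r: (1 2 5 6 3 8 4)
  after r: (1 5 3 4 2 6 8)
  after g': (1 2 6 3 8 5 4 7)
  after f': (1 4 7 5)(6 8)
  after g: (1 3 8 6 4 2 5 7)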